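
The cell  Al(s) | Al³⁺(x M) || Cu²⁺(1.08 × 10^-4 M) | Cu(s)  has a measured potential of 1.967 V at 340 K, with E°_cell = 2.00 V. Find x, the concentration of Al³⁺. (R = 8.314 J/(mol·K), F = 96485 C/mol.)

3.3 × 10^-5 M

From the Nernst equation, ln Q = nF(E° − E)/RT = 6×96485×(2.00 − 1.967)/(8.314×340) = 6.758, so Q = 861.
With Q = [Al³⁺]^2/[Cu²⁺]^3 and the known concentrations, [Al³⁺]^2 in the numerator gives [Al³⁺] = 3.3 × 10^-5 M.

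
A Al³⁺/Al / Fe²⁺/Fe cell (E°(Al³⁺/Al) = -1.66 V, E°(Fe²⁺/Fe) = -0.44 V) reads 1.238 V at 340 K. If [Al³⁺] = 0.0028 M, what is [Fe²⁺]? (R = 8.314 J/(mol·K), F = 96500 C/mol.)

0.068 M

From the Nernst equation, ln Q = nF(E° − E)/RT = 6×96500×(1.22 − 1.238)/(8.314×340) = -3.687, so Q = 0.0250.
With Q = [Al³⁺]^2/[Fe²⁺]^3 and the known concentrations, [Fe²⁺]^3 in the denominator gives [Fe²⁺] = 0.068 M.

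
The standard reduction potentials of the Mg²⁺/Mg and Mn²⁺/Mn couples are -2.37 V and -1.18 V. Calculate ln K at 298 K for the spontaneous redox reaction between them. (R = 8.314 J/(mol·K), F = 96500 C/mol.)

E°_cell = -1.18 − (-2.37) = 1.19 V, with n = 2 electrons transferred.
At equilibrium E = 0, so the Nernst equation gives ln K = nFE°/RT = (2)(96500)(1.19)/((8.314)(298)) = 92.70.

ln K = 92.7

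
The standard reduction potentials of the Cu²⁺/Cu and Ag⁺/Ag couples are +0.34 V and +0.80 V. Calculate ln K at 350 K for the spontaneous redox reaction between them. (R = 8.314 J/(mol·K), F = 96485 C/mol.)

ln K = 30.5

E°_cell = +0.80 − (+0.34) = 0.46 V, with n = 2 electrons transferred.
At equilibrium E = 0, so the Nernst equation gives ln K = nFE°/RT = (2)(96485)(0.46)/((8.314)(350)) = 30.50.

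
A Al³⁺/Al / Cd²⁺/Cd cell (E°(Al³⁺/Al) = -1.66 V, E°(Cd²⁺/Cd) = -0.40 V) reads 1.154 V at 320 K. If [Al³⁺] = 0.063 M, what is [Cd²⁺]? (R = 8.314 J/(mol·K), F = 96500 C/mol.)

7.2 × 10^-5 M

From the Nernst equation, ln Q = nF(E° − E)/RT = 6×96500×(1.26 − 1.154)/(8.314×320) = 23.069, so Q = 1.04 × 10^10.
With Q = [Al³⁺]^2/[Cd²⁺]^3 and the known concentrations, [Cd²⁺]^3 in the denominator gives [Cd²⁺] = 7.2 × 10^-5 M.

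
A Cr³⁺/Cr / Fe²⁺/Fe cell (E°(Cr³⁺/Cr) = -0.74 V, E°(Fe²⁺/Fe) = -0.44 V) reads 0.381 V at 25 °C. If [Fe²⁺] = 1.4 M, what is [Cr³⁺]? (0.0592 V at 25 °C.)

From the Nernst equation, log Q = n(E° − E)/0.0592 = 6(0.30 − 0.381)/0.0592 = -8.209, so Q = 6.17 × 10^-9.
With Q = [Cr³⁺]^2/[Fe²⁺]^3 and the known concentrations, [Cr³⁺]^2 in the numerator gives [Cr³⁺] = 1.3 × 10^-4 M.

1.3 × 10^-4 M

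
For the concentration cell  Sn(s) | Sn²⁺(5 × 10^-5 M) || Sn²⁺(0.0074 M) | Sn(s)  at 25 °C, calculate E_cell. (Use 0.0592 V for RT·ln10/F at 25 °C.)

Both half-cells are Sn²⁺/Sn, so E°_cell = 0. The concentrated side is the cathode; the cell reaction moves Sn²⁺ from high to low concentration with n = 2.
Q = [Sn²⁺]_dilute/[Sn²⁺]_conc = 5 × 10^-5/0.0074 = 0.00676.
E = 0 − (0.0592/2) log Q = −(0.0592/2)(-2.170) = 0.0642 V.

0.064 V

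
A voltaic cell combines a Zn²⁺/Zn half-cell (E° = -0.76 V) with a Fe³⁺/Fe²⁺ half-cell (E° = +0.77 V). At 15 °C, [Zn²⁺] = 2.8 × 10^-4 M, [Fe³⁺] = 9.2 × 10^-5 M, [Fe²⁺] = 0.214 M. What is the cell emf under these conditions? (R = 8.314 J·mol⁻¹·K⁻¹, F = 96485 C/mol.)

1.44 V

The Fe³⁺/Fe²⁺ couple has the higher reduction potential and acts as the cathode, so E°_cell = +0.77 − (-0.76) = 1.53 V.
Balancing electrons gives n = 2; the reaction quotient is Q = [Zn²⁺]·[Fe²⁺]^2/[Fe³⁺]^2 = 1510.
E = E° − (RT/nF) ln Q = 1.53 − (8.314×288)/(2×96485) × (7.323) = 1.530 − 0.091 = 1.439 V.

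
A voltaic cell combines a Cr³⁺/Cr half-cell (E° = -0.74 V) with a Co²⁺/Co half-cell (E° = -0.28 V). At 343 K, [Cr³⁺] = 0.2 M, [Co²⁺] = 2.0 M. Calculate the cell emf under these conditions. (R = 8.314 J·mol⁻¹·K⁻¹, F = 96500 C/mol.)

0.486 V

The Co²⁺/Co couple has the higher reduction potential and acts as the cathode, so E°_cell = -0.28 − (-0.74) = 0.46 V.
Balancing electrons gives n = 6; the reaction quotient is Q = [Cr³⁺]^2/[Co²⁺]^3 = 0.00500.
E = E° − (RT/nF) ln Q = 0.46 − (8.314×343)/(6×96500) × (-5.298) = 0.460 + 0.026 = 0.486 V.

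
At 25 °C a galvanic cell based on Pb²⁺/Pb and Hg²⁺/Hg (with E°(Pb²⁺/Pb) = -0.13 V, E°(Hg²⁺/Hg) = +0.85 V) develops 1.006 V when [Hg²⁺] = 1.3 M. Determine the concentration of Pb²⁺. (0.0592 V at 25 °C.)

From the Nernst equation, log Q = n(E° − E)/0.0592 = 2(0.98 − 1.006)/0.0592 = -0.878, so Q = 0.132.
With Q = [Pb²⁺]/[Hg²⁺] and the known concentrations, [Pb²⁺] in the numerator gives [Pb²⁺] = 0.17 M.

0.17 M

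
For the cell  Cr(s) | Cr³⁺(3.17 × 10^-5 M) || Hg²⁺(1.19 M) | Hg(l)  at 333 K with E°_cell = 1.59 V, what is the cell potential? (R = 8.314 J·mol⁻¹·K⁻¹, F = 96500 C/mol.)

Balancing electrons gives n = 6; the reaction quotient is Q = [Cr³⁺]^2/[Hg²⁺]^3 = 5.96 × 10^-10.
E = E° − (RT/nF) ln Q = 1.59 − (8.314×333)/(6×96500) × (-21.240) = 1.590 + 0.102 = 1.692 V.

1.69 V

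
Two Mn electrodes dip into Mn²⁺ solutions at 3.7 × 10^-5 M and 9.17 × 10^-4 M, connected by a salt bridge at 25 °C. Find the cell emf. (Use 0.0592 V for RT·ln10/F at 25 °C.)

Both half-cells are Mn²⁺/Mn, so E°_cell = 0. The concentrated side is the cathode; the cell reaction moves Mn²⁺ from high to low concentration with n = 2.
Q = [Mn²⁺]_dilute/[Mn²⁺]_conc = 3.7 × 10^-5/9.17 × 10^-4 = 0.0403.
E = 0 − (0.0592/2) log Q = −(0.0592/2)(-1.394) = 0.0413 V.

0.041 V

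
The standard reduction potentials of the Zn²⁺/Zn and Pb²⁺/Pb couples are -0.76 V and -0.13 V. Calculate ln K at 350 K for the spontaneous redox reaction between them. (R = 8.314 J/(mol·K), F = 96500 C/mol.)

ln K = 41.8

E°_cell = -0.13 − (-0.76) = 0.63 V, with n = 2 electrons transferred.
At equilibrium E = 0, so the Nernst equation gives ln K = nFE°/RT = (2)(96500)(0.63)/((8.314)(350)) = 41.78.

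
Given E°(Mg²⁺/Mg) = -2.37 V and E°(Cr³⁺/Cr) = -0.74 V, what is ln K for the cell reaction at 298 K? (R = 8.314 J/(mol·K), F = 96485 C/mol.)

E°_cell = -0.74 − (-2.37) = 1.63 V, with n = 6 electrons transferred.
At equilibrium E = 0, so the Nernst equation gives ln K = nFE°/RT = (6)(96485)(1.63)/((8.314)(298)) = 380.87.

ln K = 380.9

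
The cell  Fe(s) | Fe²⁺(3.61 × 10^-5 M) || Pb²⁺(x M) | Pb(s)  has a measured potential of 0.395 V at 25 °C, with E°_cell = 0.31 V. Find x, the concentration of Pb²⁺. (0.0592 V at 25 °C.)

From the Nernst equation, log Q = n(E° − E)/0.0592 = 2(0.31 − 0.395)/0.0592 = -2.872, so Q = 0.00134.
With Q = [Fe²⁺]/[Pb²⁺] and the known concentrations, [Pb²⁺] in the denominator gives [Pb²⁺] = 0.027 M.

0.027 M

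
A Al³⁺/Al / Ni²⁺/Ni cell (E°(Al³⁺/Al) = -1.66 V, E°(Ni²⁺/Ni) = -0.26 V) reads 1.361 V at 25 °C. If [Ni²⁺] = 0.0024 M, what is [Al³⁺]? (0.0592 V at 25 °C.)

From the Nernst equation, log Q = n(E° − E)/0.0592 = 6(1.40 − 1.361)/0.0592 = 3.953, so Q = 8970.
With Q = [Al³⁺]^2/[Ni²⁺]^3 and the known concentrations, [Al³⁺]^2 in the numerator gives [Al³⁺] = 0.011 M.

0.011 M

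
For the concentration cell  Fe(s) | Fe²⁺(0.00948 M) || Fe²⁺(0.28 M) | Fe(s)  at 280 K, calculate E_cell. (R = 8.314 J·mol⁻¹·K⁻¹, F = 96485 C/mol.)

0.041 V

Both half-cells are Fe²⁺/Fe, so E°_cell = 0. The concentrated side is the cathode; the cell reaction moves Fe²⁺ from high to low concentration with n = 2.
Q = [Fe²⁺]_dilute/[Fe²⁺]_conc = 0.00948/0.28 = 0.0339.
E = 0 − (RT/nF) ln Q = −((8.314×280)/(2×96485))(-3.386) = 0.0408 V.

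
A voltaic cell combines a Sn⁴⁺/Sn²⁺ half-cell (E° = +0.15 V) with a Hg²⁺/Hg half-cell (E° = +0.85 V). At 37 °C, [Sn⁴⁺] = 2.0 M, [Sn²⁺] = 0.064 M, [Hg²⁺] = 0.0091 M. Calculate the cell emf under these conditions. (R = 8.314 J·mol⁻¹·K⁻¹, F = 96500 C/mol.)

0.591 V

The Hg²⁺/Hg couple has the higher reduction potential and acts as the cathode, so E°_cell = +0.85 − (+0.15) = 0.70 V.
Balancing electrons gives n = 2; the reaction quotient is Q = [Sn⁴⁺]/([Sn²⁺]·[Hg²⁺]) = 3430.
E = E° − (RT/nF) ln Q = 0.70 − (8.314×310)/(2×96500) × (8.142) = 0.700 − 0.109 = 0.591 V.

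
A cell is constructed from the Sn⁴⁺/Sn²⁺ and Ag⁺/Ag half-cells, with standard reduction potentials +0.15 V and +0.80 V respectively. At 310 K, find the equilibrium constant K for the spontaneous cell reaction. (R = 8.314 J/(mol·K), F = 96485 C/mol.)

E°_cell = +0.80 − (+0.15) = 0.65 V, with n = 2 electrons transferred.
At equilibrium E = 0, so the Nernst equation gives ln K = nFE°/RT = (2)(96485)(0.65)/((8.314)(310)) = 48.67.
K = e^48.67 = 1.4 × 10^21.

1.4 × 10^21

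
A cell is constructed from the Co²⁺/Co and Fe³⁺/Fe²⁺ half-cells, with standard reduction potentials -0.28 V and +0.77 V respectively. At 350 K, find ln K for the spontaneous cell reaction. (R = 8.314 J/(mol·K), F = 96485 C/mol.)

ln K = 69.6

E°_cell = +0.77 − (-0.28) = 1.05 V, with n = 2 electrons transferred.
At equilibrium E = 0, so the Nernst equation gives ln K = nFE°/RT = (2)(96485)(1.05)/((8.314)(350)) = 69.63.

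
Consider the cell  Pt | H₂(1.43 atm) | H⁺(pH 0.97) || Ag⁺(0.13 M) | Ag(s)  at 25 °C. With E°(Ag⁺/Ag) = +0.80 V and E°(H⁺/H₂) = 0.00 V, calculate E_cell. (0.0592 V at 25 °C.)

0.81 V

The Ag⁺/Ag couple is the cathode, so E°_cell = 0.80 V; n = 2.
[H⁺] = 10^(−0.97) = 0.11 M, and Q = [H⁺]^2 / ([Ag⁺]^2·P(H₂)) = 0.475.
E = E° − (0.0592/2) log Q = 0.80 − (0.0592/2)(-0.323) = 0.810 V.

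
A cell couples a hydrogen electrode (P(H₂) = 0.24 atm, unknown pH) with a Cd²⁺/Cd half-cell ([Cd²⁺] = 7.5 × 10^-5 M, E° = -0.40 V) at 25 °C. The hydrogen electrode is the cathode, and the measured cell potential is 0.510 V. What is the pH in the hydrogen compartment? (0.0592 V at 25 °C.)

E°_cell = 0.40 V and n = 2.
log Q = n(E° − E)/0.0592 = 2×(0.40 − 0.510)/0.0592 = -3.716.
With Q = [Cd²⁺]·P(H₂) / [H⁺]^2, solving for [H⁺] gives log[H⁺] = -0.514, so pH = 0.51.

pH = 0.51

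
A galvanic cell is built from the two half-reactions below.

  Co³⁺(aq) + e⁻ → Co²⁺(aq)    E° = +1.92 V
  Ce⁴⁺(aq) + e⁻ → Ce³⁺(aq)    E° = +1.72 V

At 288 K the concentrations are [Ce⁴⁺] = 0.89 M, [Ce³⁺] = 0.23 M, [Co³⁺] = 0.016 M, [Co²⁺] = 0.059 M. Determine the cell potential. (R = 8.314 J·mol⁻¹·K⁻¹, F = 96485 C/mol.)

0.134 V

The Co³⁺/Co²⁺ couple has the higher reduction potential and acts as the cathode, so E°_cell = +1.92 − (+1.72) = 0.20 V.
Balancing electrons gives n = 1; the reaction quotient is Q = [Ce⁴⁺]·[Co²⁺]/([Ce³⁺]·[Co³⁺]) = 14.3.
E = E° − (RT/nF) ln Q = 0.20 − (8.314×288)/(1×96485) × (2.658) = 0.200 − 0.066 = 0.134 V.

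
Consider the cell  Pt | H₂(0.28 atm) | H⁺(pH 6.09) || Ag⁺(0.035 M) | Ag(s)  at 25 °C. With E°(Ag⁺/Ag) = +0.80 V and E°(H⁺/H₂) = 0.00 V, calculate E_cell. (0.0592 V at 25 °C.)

The Ag⁺/Ag couple is the cathode, so E°_cell = 0.80 V; n = 2.
[H⁺] = 10^(−6.09) = 8.1 × 10^-7 M, and Q = [H⁺]^2 / ([Ag⁺]^2·P(H₂)) = 1.93 × 10^-9.
E = E° − (0.0592/2) log Q = 0.80 − (0.0592/2)(-8.715) = 1.058 V.

1.06 V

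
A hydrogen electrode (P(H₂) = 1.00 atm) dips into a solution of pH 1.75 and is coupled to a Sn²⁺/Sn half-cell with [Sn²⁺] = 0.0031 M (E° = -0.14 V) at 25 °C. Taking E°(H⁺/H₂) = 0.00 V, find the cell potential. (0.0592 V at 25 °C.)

0.11 V

The hydrogen couple is the cathode, so E°_cell = 0.14 V; n = 2.
[H⁺] = 10^(−1.75) = 0.018 M, and Q = [Sn²⁺]·P(H₂) / [H⁺]^2 = 9.80.
E = E° − (0.0592/2) log Q = 0.14 − (0.0592/2)(0.991) = 0.111 V.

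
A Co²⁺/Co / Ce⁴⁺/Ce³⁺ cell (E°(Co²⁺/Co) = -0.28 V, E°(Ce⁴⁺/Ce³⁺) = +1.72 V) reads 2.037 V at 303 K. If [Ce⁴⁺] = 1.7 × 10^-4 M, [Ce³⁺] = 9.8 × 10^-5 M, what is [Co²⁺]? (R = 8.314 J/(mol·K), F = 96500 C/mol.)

From the Nernst equation, ln Q = nF(E° − E)/RT = 2×96500×(2.00 − 2.037)/(8.314×303) = -2.835, so Q = 0.0587.
With Q = [Co²⁺]·[Ce³⁺]^2/[Ce⁴⁺]^2 and the known concentrations, [Co²⁺] in the numerator gives [Co²⁺] = 0.18 M.

0.18 M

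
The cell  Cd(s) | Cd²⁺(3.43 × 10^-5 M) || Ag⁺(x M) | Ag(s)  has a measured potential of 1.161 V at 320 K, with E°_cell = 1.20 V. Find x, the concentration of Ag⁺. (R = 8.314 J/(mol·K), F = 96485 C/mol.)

0.0014 M

From the Nernst equation, ln Q = nF(E° − E)/RT = 2×96485×(1.20 − 1.161)/(8.314×320) = 2.829, so Q = 16.9.
With Q = [Cd²⁺]/[Ag⁺]^2 and the known concentrations, [Ag⁺]^2 in the denominator gives [Ag⁺] = 0.0014 M.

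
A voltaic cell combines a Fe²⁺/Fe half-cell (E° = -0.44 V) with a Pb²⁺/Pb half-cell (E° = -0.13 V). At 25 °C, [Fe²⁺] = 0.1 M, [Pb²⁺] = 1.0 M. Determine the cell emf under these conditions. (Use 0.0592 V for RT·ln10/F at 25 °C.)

0.340 V

The Pb²⁺/Pb couple has the higher reduction potential and acts as the cathode, so E°_cell = -0.13 − (-0.44) = 0.31 V.
Balancing electrons gives n = 2; the reaction quotient is Q = [Fe²⁺]/[Pb²⁺] = 0.100.
At 25 °C, E = E° − (0.0592/n) log Q = 0.31 − (0.0592/2)(-1.000) = 0.310 + 0.030 = 0.340 V.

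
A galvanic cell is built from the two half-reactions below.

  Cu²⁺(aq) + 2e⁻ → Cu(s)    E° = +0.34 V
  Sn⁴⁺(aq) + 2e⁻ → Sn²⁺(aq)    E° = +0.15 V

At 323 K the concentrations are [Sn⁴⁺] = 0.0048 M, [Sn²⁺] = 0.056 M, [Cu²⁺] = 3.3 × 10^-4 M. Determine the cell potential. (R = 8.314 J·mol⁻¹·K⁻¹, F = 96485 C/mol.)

The Cu²⁺/Cu couple has the higher reduction potential and acts as the cathode, so E°_cell = +0.34 − (+0.15) = 0.19 V.
Balancing electrons gives n = 2; the reaction quotient is Q = [Sn⁴⁺]/([Sn²⁺]·[Cu²⁺]) = 260.
E = E° − (RT/nF) ln Q = 0.19 − (8.314×323)/(2×96485) × (5.560) = 0.190 − 0.077 = 0.113 V.

0.113 V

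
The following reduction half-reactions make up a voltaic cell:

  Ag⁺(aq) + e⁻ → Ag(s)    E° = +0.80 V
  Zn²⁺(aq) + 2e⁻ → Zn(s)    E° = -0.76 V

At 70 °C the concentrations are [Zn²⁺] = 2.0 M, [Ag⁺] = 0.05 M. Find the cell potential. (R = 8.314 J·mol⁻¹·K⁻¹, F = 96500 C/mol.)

1.46 V

The Ag⁺/Ag couple has the higher reduction potential and acts as the cathode, so E°_cell = +0.80 − (-0.76) = 1.56 V.
Balancing electrons gives n = 2; the reaction quotient is Q = [Zn²⁺]/[Ag⁺]^2 = 800.
E = E° − (RT/nF) ln Q = 1.56 − (8.314×343)/(2×96500) × (6.685) = 1.560 − 0.099 = 1.461 V.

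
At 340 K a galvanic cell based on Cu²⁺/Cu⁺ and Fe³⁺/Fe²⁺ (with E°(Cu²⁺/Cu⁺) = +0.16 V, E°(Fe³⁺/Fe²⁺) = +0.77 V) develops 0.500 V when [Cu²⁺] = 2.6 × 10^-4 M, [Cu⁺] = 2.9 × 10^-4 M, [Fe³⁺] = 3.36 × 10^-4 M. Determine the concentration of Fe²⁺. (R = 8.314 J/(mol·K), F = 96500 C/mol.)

0.016 M

From the Nernst equation, ln Q = nF(E° − E)/RT = 1×96500×(0.61 − 0.500)/(8.314×340) = 3.755, so Q = 42.7.
With Q = [Cu²⁺]·[Fe²⁺]/([Cu⁺]·[Fe³⁺]) and the known concentrations, [Fe²⁺] in the numerator gives [Fe²⁺] = 0.016 M.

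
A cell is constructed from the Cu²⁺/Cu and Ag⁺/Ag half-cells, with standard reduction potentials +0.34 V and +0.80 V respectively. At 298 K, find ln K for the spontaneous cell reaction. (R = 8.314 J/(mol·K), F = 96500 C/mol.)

ln K = 35.8

E°_cell = +0.80 − (+0.34) = 0.46 V, with n = 2 electrons transferred.
At equilibrium E = 0, so the Nernst equation gives ln K = nFE°/RT = (2)(96500)(0.46)/((8.314)(298)) = 35.83.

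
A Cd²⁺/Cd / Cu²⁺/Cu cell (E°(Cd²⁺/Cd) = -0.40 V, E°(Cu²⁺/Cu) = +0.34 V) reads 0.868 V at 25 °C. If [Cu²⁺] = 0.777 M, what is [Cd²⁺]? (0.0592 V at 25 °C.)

From the Nernst equation, log Q = n(E° − E)/0.0592 = 2(0.74 − 0.868)/0.0592 = -4.324, so Q = 4.74 × 10^-5.
With Q = [Cd²⁺]/[Cu²⁺] and the known concentrations, [Cd²⁺] in the numerator gives [Cd²⁺] = 3.7 × 10^-5 M.

3.7 × 10^-5 M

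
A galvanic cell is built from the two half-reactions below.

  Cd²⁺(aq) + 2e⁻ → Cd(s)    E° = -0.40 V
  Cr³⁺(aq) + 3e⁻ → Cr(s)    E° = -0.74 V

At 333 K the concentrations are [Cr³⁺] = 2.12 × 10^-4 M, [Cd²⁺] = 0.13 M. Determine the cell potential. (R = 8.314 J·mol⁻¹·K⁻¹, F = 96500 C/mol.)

0.392 V

The Cd²⁺/Cd couple has the higher reduction potential and acts as the cathode, so E°_cell = -0.40 − (-0.74) = 0.34 V.
Balancing electrons gives n = 6; the reaction quotient is Q = [Cr³⁺]^2/[Cd²⁺]^3 = 2.05 × 10^-5.
E = E° − (RT/nF) ln Q = 0.34 − (8.314×333)/(6×96500) × (-10.797) = 0.340 + 0.052 = 0.392 V.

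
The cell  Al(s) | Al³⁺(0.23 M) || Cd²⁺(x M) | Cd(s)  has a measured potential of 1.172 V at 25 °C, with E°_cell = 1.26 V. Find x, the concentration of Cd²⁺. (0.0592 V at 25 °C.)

From the Nernst equation, log Q = n(E° − E)/0.0592 = 6(1.26 − 1.172)/0.0592 = 8.919, so Q = 8.3 × 10^8.
With Q = [Al³⁺]^2/[Cd²⁺]^3 and the known concentrations, [Cd²⁺]^3 in the denominator gives [Cd²⁺] = 4 × 10^-4 M.

4 × 10^-4 M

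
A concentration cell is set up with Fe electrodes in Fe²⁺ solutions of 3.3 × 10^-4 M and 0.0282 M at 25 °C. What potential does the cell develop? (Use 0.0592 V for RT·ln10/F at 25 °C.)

Both half-cells are Fe²⁺/Fe, so E°_cell = 0. The concentrated side is the cathode; the cell reaction moves Fe²⁺ from high to low concentration with n = 2.
Q = [Fe²⁺]_dilute/[Fe²⁺]_conc = 3.3 × 10^-4/0.0282 = 0.0117.
E = 0 − (0.0592/2) log Q = −(0.0592/2)(-1.932) = 0.0572 V.

0.057 V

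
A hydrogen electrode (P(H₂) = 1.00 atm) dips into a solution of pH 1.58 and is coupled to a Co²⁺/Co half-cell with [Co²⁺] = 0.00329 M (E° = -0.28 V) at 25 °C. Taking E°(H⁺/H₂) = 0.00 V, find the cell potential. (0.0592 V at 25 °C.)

The hydrogen couple is the cathode, so E°_cell = 0.28 V; n = 2.
[H⁺] = 10^(−1.58) = 0.026 M, and Q = [Co²⁺]·P(H₂) / [H⁺]^2 = 4.76.
E = E° − (0.0592/2) log Q = 0.28 − (0.0592/2)(0.677) = 0.260 V.

0.26 V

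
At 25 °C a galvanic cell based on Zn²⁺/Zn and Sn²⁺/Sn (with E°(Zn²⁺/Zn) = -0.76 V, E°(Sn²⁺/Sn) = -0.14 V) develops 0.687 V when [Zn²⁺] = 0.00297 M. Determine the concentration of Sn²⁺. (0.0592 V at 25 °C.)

From the Nernst equation, log Q = n(E° − E)/0.0592 = 2(0.62 − 0.687)/0.0592 = -2.264, so Q = 0.00545.
With Q = [Zn²⁺]/[Sn²⁺] and the known concentrations, [Sn²⁺] in the denominator gives [Sn²⁺] = 0.54 M.

0.54 M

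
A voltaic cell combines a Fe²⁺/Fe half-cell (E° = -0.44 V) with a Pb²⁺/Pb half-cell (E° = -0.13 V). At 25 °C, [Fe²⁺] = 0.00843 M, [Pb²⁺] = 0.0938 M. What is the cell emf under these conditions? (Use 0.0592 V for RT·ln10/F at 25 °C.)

The Pb²⁺/Pb couple has the higher reduction potential and acts as the cathode, so E°_cell = -0.13 − (-0.44) = 0.31 V.
Balancing electrons gives n = 2; the reaction quotient is Q = [Fe²⁺]/[Pb²⁺] = 0.0899.
At 25 °C, E = E° − (0.0592/n) log Q = 0.31 − (0.0592/2)(-1.046) = 0.310 + 0.031 = 0.341 V.

0.341 V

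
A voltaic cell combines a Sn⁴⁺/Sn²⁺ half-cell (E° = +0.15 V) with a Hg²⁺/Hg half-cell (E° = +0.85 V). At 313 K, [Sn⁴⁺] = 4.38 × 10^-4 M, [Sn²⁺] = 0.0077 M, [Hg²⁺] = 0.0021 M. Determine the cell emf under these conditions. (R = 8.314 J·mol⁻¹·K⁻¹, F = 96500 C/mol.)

The Hg²⁺/Hg couple has the higher reduction potential and acts as the cathode, so E°_cell = +0.85 − (+0.15) = 0.70 V.
Balancing electrons gives n = 2; the reaction quotient is Q = [Sn⁴⁺]/([Sn²⁺]·[Hg²⁺]) = 27.1.
E = E° − (RT/nF) ln Q = 0.70 − (8.314×313)/(2×96500) × (3.299) = 0.700 − 0.044 = 0.656 V.

0.656 V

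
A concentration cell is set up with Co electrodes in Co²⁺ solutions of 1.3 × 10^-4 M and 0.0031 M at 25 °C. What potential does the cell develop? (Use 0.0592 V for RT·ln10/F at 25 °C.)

0.041 V

Both half-cells are Co²⁺/Co, so E°_cell = 0. The concentrated side is the cathode; the cell reaction moves Co²⁺ from high to low concentration with n = 2.
Q = [Co²⁺]_dilute/[Co²⁺]_conc = 1.3 × 10^-4/0.0031 = 0.0419.
E = 0 − (0.0592/2) log Q = −(0.0592/2)(-1.377) = 0.0408 V.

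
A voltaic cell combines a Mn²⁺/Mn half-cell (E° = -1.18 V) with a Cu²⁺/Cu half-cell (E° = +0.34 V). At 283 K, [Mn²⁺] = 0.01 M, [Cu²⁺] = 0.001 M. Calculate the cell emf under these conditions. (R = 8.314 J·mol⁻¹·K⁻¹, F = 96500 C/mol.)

1.49 V

The Cu²⁺/Cu couple has the higher reduction potential and acts as the cathode, so E°_cell = +0.34 − (-1.18) = 1.52 V.
Balancing electrons gives n = 2; the reaction quotient is Q = [Mn²⁺]/[Cu²⁺] = 10.0.
E = E° − (RT/nF) ln Q = 1.52 − (8.314×283)/(2×96500) × (2.303) = 1.520 − 0.028 = 1.492 V.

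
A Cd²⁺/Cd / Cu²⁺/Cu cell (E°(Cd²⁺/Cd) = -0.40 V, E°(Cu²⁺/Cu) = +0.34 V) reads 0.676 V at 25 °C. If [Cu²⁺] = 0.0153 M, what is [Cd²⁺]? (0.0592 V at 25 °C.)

From the Nernst equation, log Q = n(E° − E)/0.0592 = 2(0.74 − 0.676)/0.0592 = 2.162, so Q = 145.
With Q = [Cd²⁺]/[Cu²⁺] and the known concentrations, [Cd²⁺] in the numerator gives [Cd²⁺] = 2.2 M.

2.2 M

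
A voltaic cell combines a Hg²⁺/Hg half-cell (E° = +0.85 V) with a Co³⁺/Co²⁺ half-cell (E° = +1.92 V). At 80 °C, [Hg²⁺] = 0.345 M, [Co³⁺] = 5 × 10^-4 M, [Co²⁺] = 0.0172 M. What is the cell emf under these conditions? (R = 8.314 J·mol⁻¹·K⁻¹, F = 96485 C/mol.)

The Co³⁺/Co²⁺ couple has the higher reduction potential and acts as the cathode, so E°_cell = +1.92 − (+0.85) = 1.07 V.
Balancing electrons gives n = 2; the reaction quotient is Q = [Hg²⁺]·[Co²⁺]^2/[Co³⁺]^2 = 408.
E = E° − (RT/nF) ln Q = 1.07 − (8.314×353)/(2×96485) × (6.012) = 1.070 − 0.091 = 0.979 V.

0.979 V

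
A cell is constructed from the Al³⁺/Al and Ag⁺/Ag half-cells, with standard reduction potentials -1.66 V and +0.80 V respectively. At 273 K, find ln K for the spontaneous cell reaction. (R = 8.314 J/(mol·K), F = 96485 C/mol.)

E°_cell = +0.80 − (-1.66) = 2.46 V, with n = 3 electrons transferred.
At equilibrium E = 0, so the Nernst equation gives ln K = nFE°/RT = (3)(96485)(2.46)/((8.314)(273)) = 313.72.

ln K = 313.7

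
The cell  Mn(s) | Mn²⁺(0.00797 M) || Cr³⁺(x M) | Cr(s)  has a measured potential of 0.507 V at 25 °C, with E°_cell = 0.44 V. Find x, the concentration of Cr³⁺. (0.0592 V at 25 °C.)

From the Nernst equation, log Q = n(E° − E)/0.0592 = 6(0.44 − 0.507)/0.0592 = -6.791, so Q = 1.62 × 10^-7.
With Q = [Mn²⁺]^3/[Cr³⁺]^2 and the known concentrations, [Cr³⁺]^2 in the denominator gives [Cr³⁺] = 1.8 M.

1.8 M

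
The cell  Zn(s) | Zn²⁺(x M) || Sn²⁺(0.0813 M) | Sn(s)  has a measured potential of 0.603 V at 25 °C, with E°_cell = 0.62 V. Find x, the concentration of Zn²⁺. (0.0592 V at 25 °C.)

From the Nernst equation, log Q = n(E° − E)/0.0592 = 2(0.62 − 0.603)/0.0592 = 0.574, so Q = 3.75.
With Q = [Zn²⁺]/[Sn²⁺] and the known concentrations, [Zn²⁺] in the numerator gives [Zn²⁺] = 0.31 M.

0.31 M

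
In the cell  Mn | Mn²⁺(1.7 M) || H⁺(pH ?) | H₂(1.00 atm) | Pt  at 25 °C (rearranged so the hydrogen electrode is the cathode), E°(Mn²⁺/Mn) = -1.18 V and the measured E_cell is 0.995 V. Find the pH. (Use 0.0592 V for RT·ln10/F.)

E°_cell = 1.18 V and n = 2.
log Q = n(E° − E)/0.0592 = 2×(1.18 − 0.995)/0.0592 = 6.250.
With Q = [Mn²⁺]·P(H₂) / [H⁺]^2, solving for [H⁺] gives log[H⁺] = -3.010, so pH = 3.01.

pH = 3.01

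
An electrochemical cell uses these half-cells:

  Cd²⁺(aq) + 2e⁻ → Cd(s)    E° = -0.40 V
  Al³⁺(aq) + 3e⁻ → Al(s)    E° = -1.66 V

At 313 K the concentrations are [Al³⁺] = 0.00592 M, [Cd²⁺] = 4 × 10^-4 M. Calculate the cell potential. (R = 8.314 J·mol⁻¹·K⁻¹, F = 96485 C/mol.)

1.20 V

The Cd²⁺/Cd couple has the higher reduction potential and acts as the cathode, so E°_cell = -0.40 − (-1.66) = 1.26 V.
Balancing electrons gives n = 6; the reaction quotient is Q = [Al³⁺]^2/[Cd²⁺]^3 = 5.48 × 10^5.
E = E° − (RT/nF) ln Q = 1.26 − (8.314×313)/(6×96485) × (13.213) = 1.260 − 0.059 = 1.201 V.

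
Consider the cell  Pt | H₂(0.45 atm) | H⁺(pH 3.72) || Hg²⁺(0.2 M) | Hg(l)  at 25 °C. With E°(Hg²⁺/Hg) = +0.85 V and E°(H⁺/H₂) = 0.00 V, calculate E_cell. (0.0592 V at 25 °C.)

1.04 V

The Hg²⁺/Hg couple is the cathode, so E°_cell = 0.85 V; n = 2.
[H⁺] = 10^(−3.72) = 1.9 × 10^-4 M, and Q = [H⁺]^2 / ([Hg²⁺]·P(H₂)) = 4.03 × 10^-7.
E = E° − (0.0592/2) log Q = 0.85 − (0.0592/2)(-6.394) = 1.039 V.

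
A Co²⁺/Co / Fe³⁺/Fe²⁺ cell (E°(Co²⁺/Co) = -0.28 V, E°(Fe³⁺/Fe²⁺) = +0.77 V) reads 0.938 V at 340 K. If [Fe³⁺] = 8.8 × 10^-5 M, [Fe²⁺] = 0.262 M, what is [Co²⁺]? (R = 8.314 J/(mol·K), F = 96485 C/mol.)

2.4 × 10^-4 M

From the Nernst equation, ln Q = nF(E° − E)/RT = 2×96485×(1.05 − 0.938)/(8.314×340) = 7.646, so Q = 2090.
With Q = [Co²⁺]·[Fe²⁺]^2/[Fe³⁺]^2 and the known concentrations, [Co²⁺] in the numerator gives [Co²⁺] = 2.4 × 10^-4 M.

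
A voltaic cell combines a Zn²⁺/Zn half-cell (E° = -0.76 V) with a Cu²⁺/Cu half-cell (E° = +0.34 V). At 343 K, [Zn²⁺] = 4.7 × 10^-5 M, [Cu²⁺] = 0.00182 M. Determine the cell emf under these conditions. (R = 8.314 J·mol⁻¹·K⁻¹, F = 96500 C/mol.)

The Cu²⁺/Cu couple has the higher reduction potential and acts as the cathode, so E°_cell = +0.34 − (-0.76) = 1.10 V.
Balancing electrons gives n = 2; the reaction quotient is Q = [Zn²⁺]/[Cu²⁺] = 0.0258.
E = E° − (RT/nF) ln Q = 1.10 − (8.314×343)/(2×96500) × (-3.656) = 1.100 + 0.054 = 1.154 V.

1.15 V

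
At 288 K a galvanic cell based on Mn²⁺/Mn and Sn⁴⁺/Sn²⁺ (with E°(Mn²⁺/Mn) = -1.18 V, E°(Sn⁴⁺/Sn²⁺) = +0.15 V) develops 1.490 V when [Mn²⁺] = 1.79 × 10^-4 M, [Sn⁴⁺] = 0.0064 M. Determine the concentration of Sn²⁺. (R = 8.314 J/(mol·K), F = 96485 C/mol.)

9 × 10^-5 M

From the Nernst equation, ln Q = nF(E° − E)/RT = 2×96485×(1.33 − 1.490)/(8.314×288) = -12.895, so Q = 2.51 × 10^-6.
With Q = [Mn²⁺]·[Sn²⁺]/[Sn⁴⁺] and the known concentrations, [Sn²⁺] in the numerator gives [Sn²⁺] = 9 × 10^-5 M.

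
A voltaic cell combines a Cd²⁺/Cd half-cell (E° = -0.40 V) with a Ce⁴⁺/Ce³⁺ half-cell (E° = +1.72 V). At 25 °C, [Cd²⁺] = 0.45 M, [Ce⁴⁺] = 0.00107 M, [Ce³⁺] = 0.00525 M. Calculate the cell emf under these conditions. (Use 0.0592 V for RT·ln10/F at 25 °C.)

The Ce⁴⁺/Ce³⁺ couple has the higher reduction potential and acts as the cathode, so E°_cell = +1.72 − (-0.40) = 2.12 V.
Balancing electrons gives n = 2; the reaction quotient is Q = [Cd²⁺]·[Ce³⁺]^2/[Ce⁴⁺]^2 = 10.8.
At 25 °C, E = E° − (0.0592/n) log Q = 2.12 − (0.0592/2)(1.035) = 2.120 − 0.031 = 2.089 V.

2.09 V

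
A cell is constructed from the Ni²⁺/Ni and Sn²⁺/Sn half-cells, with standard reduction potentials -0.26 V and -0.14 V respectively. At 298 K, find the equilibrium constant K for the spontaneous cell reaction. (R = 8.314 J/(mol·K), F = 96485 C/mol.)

1.1 × 10^4

E°_cell = -0.14 − (-0.26) = 0.12 V, with n = 2 electrons transferred.
At equilibrium E = 0, so the Nernst equation gives ln K = nFE°/RT = (2)(96485)(0.12)/((8.314)(298)) = 9.35.
K = e^9.35 = 1.1 × 10^4.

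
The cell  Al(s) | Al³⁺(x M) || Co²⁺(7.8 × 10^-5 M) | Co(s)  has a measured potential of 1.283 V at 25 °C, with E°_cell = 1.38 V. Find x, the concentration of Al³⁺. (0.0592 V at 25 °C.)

0.057 M

From the Nernst equation, log Q = n(E° − E)/0.0592 = 6(1.38 − 1.283)/0.0592 = 9.831, so Q = 6.78 × 10^9.
With Q = [Al³⁺]^2/[Co²⁺]^3 and the known concentrations, [Al³⁺]^2 in the numerator gives [Al³⁺] = 0.057 M.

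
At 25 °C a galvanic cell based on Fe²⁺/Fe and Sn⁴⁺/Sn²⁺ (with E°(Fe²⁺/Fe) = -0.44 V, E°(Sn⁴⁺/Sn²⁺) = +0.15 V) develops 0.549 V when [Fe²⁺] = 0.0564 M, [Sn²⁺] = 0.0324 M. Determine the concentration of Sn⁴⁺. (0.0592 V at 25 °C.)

7.5 × 10^-5 M

From the Nernst equation, log Q = n(E° − E)/0.0592 = 2(0.59 − 0.549)/0.0592 = 1.385, so Q = 24.3.
With Q = [Fe²⁺]·[Sn²⁺]/[Sn⁴⁺] and the known concentrations, [Sn⁴⁺] in the denominator gives [Sn⁴⁺] = 7.5 × 10^-5 M.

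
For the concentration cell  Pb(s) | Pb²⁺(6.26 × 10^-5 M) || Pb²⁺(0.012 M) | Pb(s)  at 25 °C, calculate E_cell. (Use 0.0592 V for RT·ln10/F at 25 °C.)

Both half-cells are Pb²⁺/Pb, so E°_cell = 0. The concentrated side is the cathode; the cell reaction moves Pb²⁺ from high to low concentration with n = 2.
Q = [Pb²⁺]_dilute/[Pb²⁺]_conc = 6.26 × 10^-5/0.012 = 0.00522.
E = 0 − (0.0592/2) log Q = −(0.0592/2)(-2.283) = 0.0676 V.

0.068 V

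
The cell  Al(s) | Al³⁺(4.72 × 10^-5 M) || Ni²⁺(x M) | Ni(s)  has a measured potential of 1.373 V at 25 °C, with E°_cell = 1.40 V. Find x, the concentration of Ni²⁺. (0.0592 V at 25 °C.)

1.6 × 10^-4 M

From the Nernst equation, log Q = n(E° − E)/0.0592 = 6(1.40 − 1.373)/0.0592 = 2.736, so Q = 545.
With Q = [Al³⁺]^2/[Ni²⁺]^3 and the known concentrations, [Ni²⁺]^3 in the denominator gives [Ni²⁺] = 1.6 × 10^-4 M.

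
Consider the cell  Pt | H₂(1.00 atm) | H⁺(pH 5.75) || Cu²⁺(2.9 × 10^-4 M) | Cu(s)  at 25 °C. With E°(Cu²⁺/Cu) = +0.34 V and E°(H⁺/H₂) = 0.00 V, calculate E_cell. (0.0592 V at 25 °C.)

The Cu²⁺/Cu couple is the cathode, so E°_cell = 0.34 V; n = 2.
[H⁺] = 10^(−5.75) = 1.8 × 10^-6 M, and Q = [H⁺]^2 / ([Cu²⁺]·P(H₂)) = 1.09 × 10^-8.
E = E° − (0.0592/2) log Q = 0.34 − (0.0592/2)(-7.962) = 0.576 V.

0.58 V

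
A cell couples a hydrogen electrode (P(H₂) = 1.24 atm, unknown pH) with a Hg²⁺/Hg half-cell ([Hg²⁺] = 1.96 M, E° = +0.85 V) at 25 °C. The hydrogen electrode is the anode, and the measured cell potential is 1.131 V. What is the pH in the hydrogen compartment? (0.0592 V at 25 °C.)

E°_cell = 0.85 V and n = 2.
log Q = n(E° − E)/0.0592 = 2×(0.85 − 1.131)/0.0592 = -9.493.
With Q = [H⁺]^2 / ([Hg²⁺]·P(H₂)), solving for [H⁺] gives log[H⁺] = -4.554, so pH = 4.55.

pH = 4.55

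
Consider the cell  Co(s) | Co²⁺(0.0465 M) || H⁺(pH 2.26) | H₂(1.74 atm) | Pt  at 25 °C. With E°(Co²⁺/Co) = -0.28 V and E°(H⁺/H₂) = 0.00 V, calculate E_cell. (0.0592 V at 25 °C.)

0.18 V

The hydrogen couple is the cathode, so E°_cell = 0.28 V; n = 2.
[H⁺] = 10^(−2.26) = 0.0055 M, and Q = [Co²⁺]·P(H₂) / [H⁺]^2 = 2680.
E = E° − (0.0592/2) log Q = 0.28 − (0.0592/2)(3.428) = 0.179 V.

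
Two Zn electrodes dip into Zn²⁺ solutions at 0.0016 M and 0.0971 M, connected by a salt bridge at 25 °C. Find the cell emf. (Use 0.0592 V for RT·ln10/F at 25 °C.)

Both half-cells are Zn²⁺/Zn, so E°_cell = 0. The concentrated side is the cathode; the cell reaction moves Zn²⁺ from high to low concentration with n = 2.
Q = [Zn²⁺]_dilute/[Zn²⁺]_conc = 0.0016/0.0971 = 0.0165.
E = 0 − (0.0592/2) log Q = −(0.0592/2)(-1.783) = 0.0528 V.

0.053 V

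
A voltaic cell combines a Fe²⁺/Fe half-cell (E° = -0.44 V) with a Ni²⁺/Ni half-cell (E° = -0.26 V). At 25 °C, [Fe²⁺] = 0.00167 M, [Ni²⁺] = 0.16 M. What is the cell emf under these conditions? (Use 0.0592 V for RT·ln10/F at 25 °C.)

The Ni²⁺/Ni couple has the higher reduction potential and acts as the cathode, so E°_cell = -0.26 − (-0.44) = 0.18 V.
Balancing electrons gives n = 2; the reaction quotient is Q = [Fe²⁺]/[Ni²⁺] = 0.0104.
At 25 °C, E = E° − (0.0592/n) log Q = 0.18 − (0.0592/2)(-1.981) = 0.180 + 0.059 = 0.239 V.

0.239 V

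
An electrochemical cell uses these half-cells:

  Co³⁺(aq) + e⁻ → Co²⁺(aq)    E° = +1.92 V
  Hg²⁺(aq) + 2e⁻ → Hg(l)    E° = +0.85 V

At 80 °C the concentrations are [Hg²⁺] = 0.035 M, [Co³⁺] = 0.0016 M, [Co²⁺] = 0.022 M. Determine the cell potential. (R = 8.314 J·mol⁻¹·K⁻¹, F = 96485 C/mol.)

1.04 V

The Co³⁺/Co²⁺ couple has the higher reduction potential and acts as the cathode, so E°_cell = +1.92 − (+0.85) = 1.07 V.
Balancing electrons gives n = 2; the reaction quotient is Q = [Hg²⁺]·[Co²⁺]^2/[Co³⁺]^2 = 6.62.
E = E° − (RT/nF) ln Q = 1.07 − (8.314×353)/(2×96485) × (1.890) = 1.070 − 0.029 = 1.041 V.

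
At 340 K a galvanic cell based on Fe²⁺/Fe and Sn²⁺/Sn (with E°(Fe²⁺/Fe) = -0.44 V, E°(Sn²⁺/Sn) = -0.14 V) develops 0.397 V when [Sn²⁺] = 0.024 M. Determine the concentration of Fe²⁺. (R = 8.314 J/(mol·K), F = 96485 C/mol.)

3.2 × 10^-5 M

From the Nernst equation, ln Q = nF(E° − E)/RT = 2×96485×(0.30 − 0.397)/(8.314×340) = -6.622, so Q = 0.00133.
With Q = [Fe²⁺]/[Sn²⁺] and the known concentrations, [Fe²⁺] in the numerator gives [Fe²⁺] = 3.2 × 10^-5 M.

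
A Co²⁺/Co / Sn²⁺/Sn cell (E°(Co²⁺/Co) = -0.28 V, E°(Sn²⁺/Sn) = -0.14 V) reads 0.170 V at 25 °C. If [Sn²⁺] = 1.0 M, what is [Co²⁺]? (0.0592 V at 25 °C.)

From the Nernst equation, log Q = n(E° − E)/0.0592 = 2(0.14 − 0.170)/0.0592 = -1.014, so Q = 0.0969.
With Q = [Co²⁺]/[Sn²⁺] and the known concentrations, [Co²⁺] in the numerator gives [Co²⁺] = 0.097 M.

0.097 M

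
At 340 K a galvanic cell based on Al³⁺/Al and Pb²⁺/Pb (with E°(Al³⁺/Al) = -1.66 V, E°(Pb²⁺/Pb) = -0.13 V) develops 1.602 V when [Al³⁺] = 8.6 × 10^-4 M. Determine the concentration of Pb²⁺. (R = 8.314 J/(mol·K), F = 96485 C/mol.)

1.2 M

From the Nernst equation, ln Q = nF(E° − E)/RT = 6×96485×(1.53 − 1.602)/(8.314×340) = -14.745, so Q = 3.95 × 10^-7.
With Q = [Al³⁺]^2/[Pb²⁺]^3 and the known concentrations, [Pb²⁺]^3 in the denominator gives [Pb²⁺] = 1.2 M.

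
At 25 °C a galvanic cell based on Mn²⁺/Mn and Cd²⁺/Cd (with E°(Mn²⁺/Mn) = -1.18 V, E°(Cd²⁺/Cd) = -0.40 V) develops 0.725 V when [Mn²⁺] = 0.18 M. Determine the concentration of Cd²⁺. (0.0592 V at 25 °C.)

0.0025 M

From the Nernst equation, log Q = n(E° − E)/0.0592 = 2(0.78 − 0.725)/0.0592 = 1.858, so Q = 72.1.
With Q = [Mn²⁺]/[Cd²⁺] and the known concentrations, [Cd²⁺] in the denominator gives [Cd²⁺] = 0.0025 M.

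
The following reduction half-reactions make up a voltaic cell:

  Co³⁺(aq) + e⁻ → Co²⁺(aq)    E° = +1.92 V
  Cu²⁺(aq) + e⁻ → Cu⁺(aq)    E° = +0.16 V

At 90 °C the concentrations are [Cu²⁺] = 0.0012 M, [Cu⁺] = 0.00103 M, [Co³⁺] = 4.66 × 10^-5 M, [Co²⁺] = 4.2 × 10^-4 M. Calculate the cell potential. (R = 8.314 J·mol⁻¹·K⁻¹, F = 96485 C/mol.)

The Co³⁺/Co²⁺ couple has the higher reduction potential and acts as the cathode, so E°_cell = +1.92 − (+0.16) = 1.76 V.
Balancing electrons gives n = 1; the reaction quotient is Q = [Cu²⁺]·[Co²⁺]/([Cu⁺]·[Co³⁺]) = 10.5.
E = E° − (RT/nF) ln Q = 1.76 − (8.314×363)/(1×96485) × (2.351) = 1.760 − 0.074 = 1.686 V.

1.69 V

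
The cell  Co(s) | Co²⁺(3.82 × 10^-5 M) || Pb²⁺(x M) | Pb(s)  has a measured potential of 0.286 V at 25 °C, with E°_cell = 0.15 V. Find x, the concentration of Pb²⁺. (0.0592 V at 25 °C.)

1.5 M

From the Nernst equation, log Q = n(E° − E)/0.0592 = 2(0.15 − 0.286)/0.0592 = -4.595, so Q = 2.54 × 10^-5.
With Q = [Co²⁺]/[Pb²⁺] and the known concentrations, [Pb²⁺] in the denominator gives [Pb²⁺] = 1.5 M.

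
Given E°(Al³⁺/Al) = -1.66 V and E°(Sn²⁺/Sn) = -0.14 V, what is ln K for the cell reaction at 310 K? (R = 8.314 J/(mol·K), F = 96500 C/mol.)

ln K = 341.5

E°_cell = -0.14 − (-1.66) = 1.52 V, with n = 6 electrons transferred.
At equilibrium E = 0, so the Nernst equation gives ln K = nFE°/RT = (6)(96500)(1.52)/((8.314)(310)) = 341.47.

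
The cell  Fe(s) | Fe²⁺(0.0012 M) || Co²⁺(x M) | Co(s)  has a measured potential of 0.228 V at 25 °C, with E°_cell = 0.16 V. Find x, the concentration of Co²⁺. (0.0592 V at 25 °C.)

0.24 M

From the Nernst equation, log Q = n(E° − E)/0.0592 = 2(0.16 − 0.228)/0.0592 = -2.297, so Q = 0.00504.
With Q = [Fe²⁺]/[Co²⁺] and the known concentrations, [Co²⁺] in the denominator gives [Co²⁺] = 0.24 M.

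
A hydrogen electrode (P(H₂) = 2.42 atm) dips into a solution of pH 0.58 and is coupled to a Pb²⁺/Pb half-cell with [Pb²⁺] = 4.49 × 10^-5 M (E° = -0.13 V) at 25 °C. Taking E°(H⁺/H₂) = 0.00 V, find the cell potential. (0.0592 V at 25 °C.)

0.21 V

The hydrogen couple is the cathode, so E°_cell = 0.13 V; n = 2.
[H⁺] = 10^(−0.58) = 0.26 M, and Q = [Pb²⁺]·P(H₂) / [H⁺]^2 = 0.00157.
E = E° − (0.0592/2) log Q = 0.13 − (0.0592/2)(-2.804) = 0.213 V.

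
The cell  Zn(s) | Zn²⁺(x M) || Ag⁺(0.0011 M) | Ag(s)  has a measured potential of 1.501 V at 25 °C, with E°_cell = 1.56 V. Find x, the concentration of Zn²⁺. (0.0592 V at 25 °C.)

From the Nernst equation, log Q = n(E° − E)/0.0592 = 2(1.56 − 1.501)/0.0592 = 1.993, so Q = 98.5.
With Q = [Zn²⁺]/[Ag⁺]^2 and the known concentrations, [Zn²⁺] in the numerator gives [Zn²⁺] = 1.2 × 10^-4 M.

1.2 × 10^-4 M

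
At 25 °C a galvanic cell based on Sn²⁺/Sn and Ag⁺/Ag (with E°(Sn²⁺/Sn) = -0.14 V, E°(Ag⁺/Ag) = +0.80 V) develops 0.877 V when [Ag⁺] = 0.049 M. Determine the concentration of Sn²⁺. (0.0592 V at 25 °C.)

0.32 M

From the Nernst equation, log Q = n(E° − E)/0.0592 = 2(0.94 − 0.877)/0.0592 = 2.128, so Q = 134.
With Q = [Sn²⁺]/[Ag⁺]^2 and the known concentrations, [Sn²⁺] in the numerator gives [Sn²⁺] = 0.32 M.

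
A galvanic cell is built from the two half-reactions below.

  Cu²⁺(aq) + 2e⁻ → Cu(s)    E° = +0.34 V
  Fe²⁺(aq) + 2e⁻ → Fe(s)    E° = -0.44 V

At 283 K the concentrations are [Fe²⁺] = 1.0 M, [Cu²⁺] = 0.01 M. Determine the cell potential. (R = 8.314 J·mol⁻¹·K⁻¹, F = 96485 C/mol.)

The Cu²⁺/Cu couple has the higher reduction potential and acts as the cathode, so E°_cell = +0.34 − (-0.44) = 0.78 V.
Balancing electrons gives n = 2; the reaction quotient is Q = [Fe²⁺]/[Cu²⁺] = 100.
E = E° − (RT/nF) ln Q = 0.78 − (8.314×283)/(2×96485) × (4.605) = 0.780 − 0.056 = 0.724 V.

0.724 V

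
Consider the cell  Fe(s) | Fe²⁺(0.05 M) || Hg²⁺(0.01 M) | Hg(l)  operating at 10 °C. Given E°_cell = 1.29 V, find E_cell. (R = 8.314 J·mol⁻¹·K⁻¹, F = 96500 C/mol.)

1.27 V

Balancing electrons gives n = 2; the reaction quotient is Q = [Fe²⁺]/[Hg²⁺] = 5.00.
E = E° − (RT/nF) ln Q = 1.29 − (8.314×283)/(2×96500) × (1.609) = 1.290 − 0.020 = 1.270 V.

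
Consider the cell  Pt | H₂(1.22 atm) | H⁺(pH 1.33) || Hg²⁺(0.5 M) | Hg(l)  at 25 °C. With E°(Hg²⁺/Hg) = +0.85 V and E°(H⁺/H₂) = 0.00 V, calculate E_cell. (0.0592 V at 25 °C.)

The Hg²⁺/Hg couple is the cathode, so E°_cell = 0.85 V; n = 2.
[H⁺] = 10^(−1.33) = 0.047 M, and Q = [H⁺]^2 / ([Hg²⁺]·P(H₂)) = 0.00359.
E = E° − (0.0592/2) log Q = 0.85 − (0.0592/2)(-2.445) = 0.922 V.

0.92 V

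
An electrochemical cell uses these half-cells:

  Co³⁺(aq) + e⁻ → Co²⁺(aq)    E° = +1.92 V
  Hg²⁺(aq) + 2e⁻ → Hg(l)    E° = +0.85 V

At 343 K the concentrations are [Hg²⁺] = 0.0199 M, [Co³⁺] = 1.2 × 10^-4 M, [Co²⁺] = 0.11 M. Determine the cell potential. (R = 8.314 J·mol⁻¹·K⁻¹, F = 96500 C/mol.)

The Co³⁺/Co²⁺ couple has the higher reduction potential and acts as the cathode, so E°_cell = +1.92 − (+0.85) = 1.07 V.
Balancing electrons gives n = 2; the reaction quotient is Q = [Hg²⁺]·[Co²⁺]^2/[Co³⁺]^2 = 1.67 × 10^4.
E = E° − (RT/nF) ln Q = 1.07 − (8.314×343)/(2×96500) × (9.724) = 1.070 − 0.144 = 0.926 V.

0.926 V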